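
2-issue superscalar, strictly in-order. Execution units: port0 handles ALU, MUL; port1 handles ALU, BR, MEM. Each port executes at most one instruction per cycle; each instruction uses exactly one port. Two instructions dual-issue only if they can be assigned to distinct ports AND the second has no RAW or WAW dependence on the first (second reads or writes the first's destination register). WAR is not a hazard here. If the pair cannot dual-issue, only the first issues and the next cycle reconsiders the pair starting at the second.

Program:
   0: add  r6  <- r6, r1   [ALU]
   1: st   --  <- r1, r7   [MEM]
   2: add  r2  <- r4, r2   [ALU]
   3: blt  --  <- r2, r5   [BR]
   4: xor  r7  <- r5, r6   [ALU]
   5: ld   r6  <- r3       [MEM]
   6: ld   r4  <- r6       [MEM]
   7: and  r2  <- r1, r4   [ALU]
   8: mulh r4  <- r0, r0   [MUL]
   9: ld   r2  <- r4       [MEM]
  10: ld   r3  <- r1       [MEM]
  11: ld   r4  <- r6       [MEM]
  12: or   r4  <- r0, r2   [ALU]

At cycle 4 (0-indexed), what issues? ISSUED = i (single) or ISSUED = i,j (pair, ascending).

ISSUED = 6

[0] i0/i1  add st  -- 2-wide
[1] i2  add  -- RAW r2
[2] i3/i4  blt xor  -- 2-wide
[3] i5  ld  -- no-port MEM/MEM
[4] i6  ld  -- RAW r4
[5] i7/i8  and mulh  -- 2-wide
[6] i9  ld  -- no-port MEM/MEM
[7] i10  ld  -- no-port MEM/MEM
[8] i11  ld  -- WAW r4
[9] i12  or  -- tail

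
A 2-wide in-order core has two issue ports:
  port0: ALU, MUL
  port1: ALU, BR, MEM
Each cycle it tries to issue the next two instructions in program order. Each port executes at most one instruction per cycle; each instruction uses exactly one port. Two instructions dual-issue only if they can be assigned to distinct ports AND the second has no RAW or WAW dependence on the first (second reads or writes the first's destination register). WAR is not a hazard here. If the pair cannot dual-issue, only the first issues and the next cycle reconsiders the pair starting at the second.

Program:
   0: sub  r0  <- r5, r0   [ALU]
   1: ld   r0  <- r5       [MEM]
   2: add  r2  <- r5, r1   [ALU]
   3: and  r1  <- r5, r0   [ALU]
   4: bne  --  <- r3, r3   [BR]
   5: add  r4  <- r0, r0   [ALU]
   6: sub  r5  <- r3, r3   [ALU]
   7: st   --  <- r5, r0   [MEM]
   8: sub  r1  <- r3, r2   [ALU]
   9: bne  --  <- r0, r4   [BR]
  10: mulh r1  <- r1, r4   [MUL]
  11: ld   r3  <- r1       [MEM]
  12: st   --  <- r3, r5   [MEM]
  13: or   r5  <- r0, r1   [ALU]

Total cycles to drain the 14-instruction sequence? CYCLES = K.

#0 head=0: sub.ALU i0 WAW r0
#1 head=1: ld.MEM;add.ALU i1+i2 pair
#2 head=3: and.ALU;bne.BR i3+i4 pair
#3 head=5: add.ALU;sub.ALU i5+i6 pair
#4 head=7: st.MEM;sub.ALU i7+i8 pair
#5 head=9: bne.BR;mulh.MUL i9+i10 pair
#6 head=11: ld.MEM i11 no-port MEM/MEM
#7 head=12: st.MEM;or.ALU i12+i13 pair

CYCLES = 8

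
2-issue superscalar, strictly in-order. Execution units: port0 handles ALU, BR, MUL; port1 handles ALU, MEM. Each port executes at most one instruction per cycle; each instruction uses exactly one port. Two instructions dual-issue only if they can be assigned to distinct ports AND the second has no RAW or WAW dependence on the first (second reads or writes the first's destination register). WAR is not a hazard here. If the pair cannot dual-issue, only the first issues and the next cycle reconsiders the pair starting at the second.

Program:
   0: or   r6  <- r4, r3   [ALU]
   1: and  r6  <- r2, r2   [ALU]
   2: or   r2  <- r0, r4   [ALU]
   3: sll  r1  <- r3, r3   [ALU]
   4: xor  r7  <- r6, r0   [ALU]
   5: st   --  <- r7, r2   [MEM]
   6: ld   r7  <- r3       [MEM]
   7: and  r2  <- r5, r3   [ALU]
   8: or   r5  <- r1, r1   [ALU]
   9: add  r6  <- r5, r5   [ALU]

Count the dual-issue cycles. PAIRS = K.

  cy0 -> i0 (or.ALU) WAW r6
  cy1 -> i1,i2 (and.ALU+or.ALU) pair
  cy2 -> i3,i4 (sll.ALU+xor.ALU) pair
  cy3 -> i5 (st.MEM) no-port MEM/MEM
  cy4 -> i6,i7 (ld.MEM+and.ALU) pair
  cy5 -> i8 (or.ALU) RAW r5
  cy6 -> i9 (add.ALU) tail

PAIRS = 3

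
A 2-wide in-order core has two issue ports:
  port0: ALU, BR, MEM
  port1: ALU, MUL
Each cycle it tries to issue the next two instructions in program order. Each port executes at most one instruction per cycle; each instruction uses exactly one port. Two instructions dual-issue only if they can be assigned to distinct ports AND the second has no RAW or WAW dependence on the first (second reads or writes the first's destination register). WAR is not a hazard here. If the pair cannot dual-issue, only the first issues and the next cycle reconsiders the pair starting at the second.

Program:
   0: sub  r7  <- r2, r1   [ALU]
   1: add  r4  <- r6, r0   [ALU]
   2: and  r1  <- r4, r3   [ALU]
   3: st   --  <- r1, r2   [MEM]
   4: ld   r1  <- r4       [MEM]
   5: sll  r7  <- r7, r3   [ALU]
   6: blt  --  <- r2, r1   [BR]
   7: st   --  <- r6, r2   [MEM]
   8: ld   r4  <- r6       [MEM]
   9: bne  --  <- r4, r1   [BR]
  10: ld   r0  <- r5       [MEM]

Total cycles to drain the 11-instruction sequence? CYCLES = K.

CYCLES = 9

[0] i0,i1  sub.ALU add.ALU  -- dual
[1] i2  and.ALU  -- RAW r1
[2] i3  st.MEM  -- no-port MEM/MEM
[3] i4,i5  ld.MEM sll.ALU  -- dual
[4] i6  blt.BR  -- no-port BR/MEM
[5] i7  st.MEM  -- no-port MEM/MEM
[6] i8  ld.MEM  -- no-port MEM/BR
[7] i9  bne.BR  -- no-port BR/MEM
[8] i10  ld.MEM  -- tail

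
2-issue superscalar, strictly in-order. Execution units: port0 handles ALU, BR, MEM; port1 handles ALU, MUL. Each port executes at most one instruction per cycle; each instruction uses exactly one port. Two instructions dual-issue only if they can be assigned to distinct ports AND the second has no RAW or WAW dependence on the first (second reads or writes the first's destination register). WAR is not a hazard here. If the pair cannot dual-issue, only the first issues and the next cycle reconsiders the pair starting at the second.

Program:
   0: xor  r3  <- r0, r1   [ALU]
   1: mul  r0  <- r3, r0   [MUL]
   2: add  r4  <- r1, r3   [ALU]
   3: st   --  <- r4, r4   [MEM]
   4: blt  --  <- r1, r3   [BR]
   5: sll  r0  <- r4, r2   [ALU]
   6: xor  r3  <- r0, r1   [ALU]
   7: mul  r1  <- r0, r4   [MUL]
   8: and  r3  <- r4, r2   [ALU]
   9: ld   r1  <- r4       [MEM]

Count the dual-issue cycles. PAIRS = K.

PAIRS = 4

c0: i0 xor.ALU  RAW r3
c1: i1+i2 mul.MUL;add.ALU  2-wide
c2: i3 st.MEM  no-port MEM/BR
c3: i4+i5 blt.BR;sll.ALU  2-wide
c4: i6+i7 xor.ALU;mul.MUL  2-wide
c5: i8+i9 and.ALU;ld.MEM  2-wide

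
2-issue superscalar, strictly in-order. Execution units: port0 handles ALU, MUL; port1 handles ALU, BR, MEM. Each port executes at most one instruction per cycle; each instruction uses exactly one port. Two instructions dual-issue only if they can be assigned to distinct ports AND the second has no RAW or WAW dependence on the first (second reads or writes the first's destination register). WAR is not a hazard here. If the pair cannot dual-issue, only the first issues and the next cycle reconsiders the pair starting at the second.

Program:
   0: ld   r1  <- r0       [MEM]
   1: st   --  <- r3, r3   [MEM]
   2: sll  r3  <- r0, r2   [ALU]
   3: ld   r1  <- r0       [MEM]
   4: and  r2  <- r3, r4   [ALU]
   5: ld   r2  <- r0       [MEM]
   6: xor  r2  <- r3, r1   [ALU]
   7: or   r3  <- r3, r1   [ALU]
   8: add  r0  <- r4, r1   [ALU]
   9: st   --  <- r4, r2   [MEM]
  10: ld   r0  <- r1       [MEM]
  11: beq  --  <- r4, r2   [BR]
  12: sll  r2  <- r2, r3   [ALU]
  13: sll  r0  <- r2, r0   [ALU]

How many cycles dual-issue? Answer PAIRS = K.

c0: i0 ld.MEM  no-port MEM/MEM
c1: i1&i2 st.MEM+sll.ALU  dual
c2: i3&i4 ld.MEM+and.ALU  dual
c3: i5 ld.MEM  WAW r2
c4: i6&i7 xor.ALU+or.ALU  dual
c5: i8&i9 add.ALU+st.MEM  dual
c6: i10 ld.MEM  no-port MEM/BR
c7: i11&i12 beq.BR+sll.ALU  dual
c8: i13 sll.ALU  tail

PAIRS = 5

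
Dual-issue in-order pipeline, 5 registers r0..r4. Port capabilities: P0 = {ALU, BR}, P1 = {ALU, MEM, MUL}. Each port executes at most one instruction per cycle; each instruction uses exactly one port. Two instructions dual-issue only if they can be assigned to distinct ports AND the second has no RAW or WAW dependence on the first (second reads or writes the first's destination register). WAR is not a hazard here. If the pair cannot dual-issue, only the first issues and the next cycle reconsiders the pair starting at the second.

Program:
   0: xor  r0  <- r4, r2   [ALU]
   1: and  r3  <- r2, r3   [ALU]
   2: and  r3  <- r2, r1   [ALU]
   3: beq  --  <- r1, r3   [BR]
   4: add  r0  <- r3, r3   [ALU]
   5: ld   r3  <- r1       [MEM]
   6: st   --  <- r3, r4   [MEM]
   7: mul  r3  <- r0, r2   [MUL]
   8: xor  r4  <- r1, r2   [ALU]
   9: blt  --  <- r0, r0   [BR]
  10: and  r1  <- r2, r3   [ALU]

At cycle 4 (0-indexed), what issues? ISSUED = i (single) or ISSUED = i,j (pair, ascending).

ISSUED = 6

#0 head=0: xor.ALU+and.ALU i0/i1 2-wide
#1 head=2: and.ALU i2 RAW r3
#2 head=3: beq.BR+add.ALU i3/i4 2-wide
#3 head=5: ld.MEM i5 no-port MEM/MEM
#4 head=6: st.MEM i6 no-port MEM/MUL
#5 head=7: mul.MUL+xor.ALU i7/i8 2-wide
#6 head=9: blt.BR+and.ALU i9/i10 2-wide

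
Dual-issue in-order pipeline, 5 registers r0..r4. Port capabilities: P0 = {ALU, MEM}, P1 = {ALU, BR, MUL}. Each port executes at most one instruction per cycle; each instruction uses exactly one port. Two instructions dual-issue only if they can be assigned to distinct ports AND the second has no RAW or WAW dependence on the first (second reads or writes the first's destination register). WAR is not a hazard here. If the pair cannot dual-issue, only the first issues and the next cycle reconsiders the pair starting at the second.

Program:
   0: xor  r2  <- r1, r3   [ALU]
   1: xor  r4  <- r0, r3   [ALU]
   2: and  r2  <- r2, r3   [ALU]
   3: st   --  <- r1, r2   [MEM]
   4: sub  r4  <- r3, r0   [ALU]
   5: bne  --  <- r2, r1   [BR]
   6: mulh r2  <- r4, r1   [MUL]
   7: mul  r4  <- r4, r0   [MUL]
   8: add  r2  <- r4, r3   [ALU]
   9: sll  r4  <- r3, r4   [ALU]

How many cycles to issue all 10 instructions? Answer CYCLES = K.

#0 head=0: xor.ALU+xor.ALU i0&i1 dual
#1 head=2: and.ALU i2 RAW r2
#2 head=3: st.MEM+sub.ALU i3&i4 dual
#3 head=5: bne.BR i5 no-port BR/MUL
#4 head=6: mulh.MUL i6 no-port MUL/MUL
#5 head=7: mul.MUL i7 RAW r4
#6 head=8: add.ALU+sll.ALU i8&i9 dual

CYCLES = 7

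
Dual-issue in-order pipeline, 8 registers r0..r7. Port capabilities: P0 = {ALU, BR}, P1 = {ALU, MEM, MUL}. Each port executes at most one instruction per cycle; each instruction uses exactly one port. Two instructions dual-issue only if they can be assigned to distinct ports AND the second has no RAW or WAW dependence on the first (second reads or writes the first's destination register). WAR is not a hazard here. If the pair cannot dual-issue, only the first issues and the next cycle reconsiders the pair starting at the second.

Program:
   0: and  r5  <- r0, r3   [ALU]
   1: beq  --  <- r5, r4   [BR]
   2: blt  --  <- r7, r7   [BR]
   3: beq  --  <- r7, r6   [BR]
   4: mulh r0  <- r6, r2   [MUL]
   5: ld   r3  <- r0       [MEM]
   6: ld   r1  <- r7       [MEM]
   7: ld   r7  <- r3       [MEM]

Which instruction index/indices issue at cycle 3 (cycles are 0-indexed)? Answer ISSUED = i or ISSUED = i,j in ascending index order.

c0: i0 and  RAW r5
c1: i1 beq  no-port BR/BR
c2: i2 blt  no-port BR/BR
c3: i3&i4 beq;mulh  2-wide
c4: i5 ld  no-port MEM/MEM
c5: i6 ld  no-port MEM/MEM
c6: i7 ld  tail

ISSUED = 3,4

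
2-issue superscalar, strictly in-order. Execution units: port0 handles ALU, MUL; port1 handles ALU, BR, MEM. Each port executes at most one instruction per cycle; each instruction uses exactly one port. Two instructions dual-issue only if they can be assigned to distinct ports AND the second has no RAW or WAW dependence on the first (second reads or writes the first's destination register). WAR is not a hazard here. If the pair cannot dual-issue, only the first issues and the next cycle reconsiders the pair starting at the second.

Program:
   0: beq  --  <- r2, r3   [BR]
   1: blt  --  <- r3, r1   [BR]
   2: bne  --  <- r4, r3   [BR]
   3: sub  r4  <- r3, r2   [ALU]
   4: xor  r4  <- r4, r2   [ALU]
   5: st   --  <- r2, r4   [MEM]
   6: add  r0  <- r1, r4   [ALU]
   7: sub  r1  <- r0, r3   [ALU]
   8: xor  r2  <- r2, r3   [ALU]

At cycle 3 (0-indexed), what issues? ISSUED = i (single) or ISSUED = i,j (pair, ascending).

ISSUED = 4

t=0 i0:beq.BR ; no-port BR/BR
t=1 i1:blt.BR ; no-port BR/BR
t=2 i2&i3:bne.BR/sub.ALU ; dual
t=3 i4:xor.ALU ; RAW r4
t=4 i5&i6:st.MEM/add.ALU ; dual
t=5 i7&i8:sub.ALU/xor.ALU ; dual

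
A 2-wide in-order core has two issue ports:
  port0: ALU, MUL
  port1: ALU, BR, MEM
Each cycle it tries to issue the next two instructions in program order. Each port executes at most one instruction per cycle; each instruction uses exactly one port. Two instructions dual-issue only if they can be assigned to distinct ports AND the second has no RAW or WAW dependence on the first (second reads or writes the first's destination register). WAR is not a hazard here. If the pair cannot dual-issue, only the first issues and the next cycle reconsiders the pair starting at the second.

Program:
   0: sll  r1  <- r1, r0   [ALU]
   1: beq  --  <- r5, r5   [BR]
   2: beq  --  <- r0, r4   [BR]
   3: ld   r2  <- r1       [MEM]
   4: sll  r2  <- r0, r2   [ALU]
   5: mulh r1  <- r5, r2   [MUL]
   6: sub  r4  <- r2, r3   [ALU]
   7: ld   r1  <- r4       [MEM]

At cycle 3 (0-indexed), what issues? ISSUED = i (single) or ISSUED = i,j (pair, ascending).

  cy0 -> i0,i1 (sll;beq) 2-wide
  cy1 -> i2 (beq) no-port BR/MEM
  cy2 -> i3 (ld) RAW+WAW r2
  cy3 -> i4 (sll) RAW r2
  cy4 -> i5,i6 (mulh;sub) 2-wide
  cy5 -> i7 (ld) tail

ISSUED = 4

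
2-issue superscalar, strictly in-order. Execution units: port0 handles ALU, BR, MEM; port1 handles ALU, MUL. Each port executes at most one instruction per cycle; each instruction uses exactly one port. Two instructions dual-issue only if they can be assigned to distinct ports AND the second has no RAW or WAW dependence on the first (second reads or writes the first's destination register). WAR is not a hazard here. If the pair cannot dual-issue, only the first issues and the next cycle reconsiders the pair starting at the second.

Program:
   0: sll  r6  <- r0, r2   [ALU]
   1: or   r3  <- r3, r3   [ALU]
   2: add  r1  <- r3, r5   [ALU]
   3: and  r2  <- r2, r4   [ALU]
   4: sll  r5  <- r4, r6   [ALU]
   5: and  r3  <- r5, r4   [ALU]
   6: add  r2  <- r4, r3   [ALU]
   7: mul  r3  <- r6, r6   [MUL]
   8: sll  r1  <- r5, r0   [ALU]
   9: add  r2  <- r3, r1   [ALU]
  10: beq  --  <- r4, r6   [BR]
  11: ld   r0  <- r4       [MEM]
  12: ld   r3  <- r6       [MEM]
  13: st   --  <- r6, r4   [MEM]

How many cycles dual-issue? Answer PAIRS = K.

#0 head=0: sll.ALU+or.ALU i0/i1 pair
#1 head=2: add.ALU+and.ALU i2/i3 pair
#2 head=4: sll.ALU i4 RAW r5
#3 head=5: and.ALU i5 RAW r3
#4 head=6: add.ALU+mul.MUL i6/i7 pair
#5 head=8: sll.ALU i8 RAW r1
#6 head=9: add.ALU+beq.BR i9/i10 pair
#7 head=11: ld.MEM i11 no-port MEM/MEM
#8 head=12: ld.MEM i12 no-port MEM/MEM
#9 head=13: st.MEM i13 tail

PAIRS = 4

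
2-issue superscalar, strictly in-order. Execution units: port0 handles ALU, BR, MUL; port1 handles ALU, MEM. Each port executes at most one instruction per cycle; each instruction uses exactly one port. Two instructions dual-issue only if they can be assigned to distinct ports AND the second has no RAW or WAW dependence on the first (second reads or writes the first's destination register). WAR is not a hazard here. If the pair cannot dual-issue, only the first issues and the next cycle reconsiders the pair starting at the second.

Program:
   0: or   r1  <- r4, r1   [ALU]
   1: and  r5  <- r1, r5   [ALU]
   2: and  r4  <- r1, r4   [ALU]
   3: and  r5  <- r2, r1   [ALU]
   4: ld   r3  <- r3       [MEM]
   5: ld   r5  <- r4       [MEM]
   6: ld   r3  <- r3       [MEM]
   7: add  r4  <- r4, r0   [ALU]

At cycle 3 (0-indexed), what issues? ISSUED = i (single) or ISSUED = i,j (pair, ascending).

ISSUED = 5

c0: i0 or.ALU  RAW r1
c1: i1&i2 and.ALU/and.ALU  2-wide
c2: i3&i4 and.ALU/ld.MEM  2-wide
c3: i5 ld.MEM  no-port MEM/MEM
c4: i6&i7 ld.MEM/add.ALU  2-wide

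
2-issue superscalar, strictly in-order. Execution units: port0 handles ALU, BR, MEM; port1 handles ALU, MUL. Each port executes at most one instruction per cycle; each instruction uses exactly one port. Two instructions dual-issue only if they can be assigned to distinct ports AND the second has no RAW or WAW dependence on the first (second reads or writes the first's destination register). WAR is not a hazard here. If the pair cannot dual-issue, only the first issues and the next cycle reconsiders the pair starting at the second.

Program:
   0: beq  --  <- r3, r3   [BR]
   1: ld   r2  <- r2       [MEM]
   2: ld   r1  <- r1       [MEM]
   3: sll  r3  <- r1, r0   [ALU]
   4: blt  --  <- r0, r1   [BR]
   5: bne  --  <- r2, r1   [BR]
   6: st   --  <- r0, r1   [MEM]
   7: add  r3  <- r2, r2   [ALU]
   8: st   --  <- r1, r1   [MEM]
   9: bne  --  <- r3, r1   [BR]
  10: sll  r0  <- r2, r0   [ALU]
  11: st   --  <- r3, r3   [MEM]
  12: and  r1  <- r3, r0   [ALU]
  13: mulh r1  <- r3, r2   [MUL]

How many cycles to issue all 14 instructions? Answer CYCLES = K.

#0 head=0: beq i0 no-port BR/MEM
#1 head=1: ld i1 no-port MEM/MEM
#2 head=2: ld i2 RAW r1
#3 head=3: sll blt i3&i4 dual
#4 head=5: bne i5 no-port BR/MEM
#5 head=6: st add i6&i7 dual
#6 head=8: st i8 no-port MEM/BR
#7 head=9: bne sll i9&i10 dual
#8 head=11: st and i11&i12 dual
#9 head=13: mulh i13 tail

CYCLES = 10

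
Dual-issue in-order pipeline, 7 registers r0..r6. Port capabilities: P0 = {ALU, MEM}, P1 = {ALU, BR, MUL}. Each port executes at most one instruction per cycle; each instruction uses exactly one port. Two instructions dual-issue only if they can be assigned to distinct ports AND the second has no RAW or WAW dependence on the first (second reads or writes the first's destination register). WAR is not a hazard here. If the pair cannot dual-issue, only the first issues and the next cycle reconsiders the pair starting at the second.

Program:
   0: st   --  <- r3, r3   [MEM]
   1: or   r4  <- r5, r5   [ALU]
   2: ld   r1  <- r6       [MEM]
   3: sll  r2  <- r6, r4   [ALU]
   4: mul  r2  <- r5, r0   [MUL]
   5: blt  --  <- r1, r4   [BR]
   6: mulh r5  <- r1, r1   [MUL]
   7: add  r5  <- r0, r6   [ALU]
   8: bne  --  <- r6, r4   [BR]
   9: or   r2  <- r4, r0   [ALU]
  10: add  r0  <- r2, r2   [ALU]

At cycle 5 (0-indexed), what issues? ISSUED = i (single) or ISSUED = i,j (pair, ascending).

t=0 i0&i1:st.MEM or.ALU ; 2-wide
t=1 i2&i3:ld.MEM sll.ALU ; 2-wide
t=2 i4:mul.MUL ; no-port MUL/BR
t=3 i5:blt.BR ; no-port BR/MUL
t=4 i6:mulh.MUL ; WAW r5
t=5 i7&i8:add.ALU bne.BR ; 2-wide
t=6 i9:or.ALU ; RAW r2
t=7 i10:add.ALU ; tail

ISSUED = 7,8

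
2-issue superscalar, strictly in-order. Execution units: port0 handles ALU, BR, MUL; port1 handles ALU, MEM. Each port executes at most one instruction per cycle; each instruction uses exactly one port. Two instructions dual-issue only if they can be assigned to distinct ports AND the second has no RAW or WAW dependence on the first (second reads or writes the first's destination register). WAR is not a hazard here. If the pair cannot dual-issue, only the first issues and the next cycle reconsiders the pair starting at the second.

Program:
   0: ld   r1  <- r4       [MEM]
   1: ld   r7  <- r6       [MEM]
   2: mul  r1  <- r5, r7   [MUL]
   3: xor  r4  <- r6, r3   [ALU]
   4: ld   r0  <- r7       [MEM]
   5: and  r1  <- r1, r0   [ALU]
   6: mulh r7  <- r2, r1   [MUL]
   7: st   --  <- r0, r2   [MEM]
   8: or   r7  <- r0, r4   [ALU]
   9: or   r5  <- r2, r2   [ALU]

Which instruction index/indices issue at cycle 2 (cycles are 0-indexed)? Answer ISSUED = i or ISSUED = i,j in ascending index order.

t=0 i0:ld ; no-port MEM/MEM
t=1 i1:ld ; RAW r7
t=2 i2&i3:mul+xor ; 2-wide
t=3 i4:ld ; RAW r0
t=4 i5:and ; RAW r1
t=5 i6&i7:mulh+st ; 2-wide
t=6 i8&i9:or+or ; 2-wide

ISSUED = 2,3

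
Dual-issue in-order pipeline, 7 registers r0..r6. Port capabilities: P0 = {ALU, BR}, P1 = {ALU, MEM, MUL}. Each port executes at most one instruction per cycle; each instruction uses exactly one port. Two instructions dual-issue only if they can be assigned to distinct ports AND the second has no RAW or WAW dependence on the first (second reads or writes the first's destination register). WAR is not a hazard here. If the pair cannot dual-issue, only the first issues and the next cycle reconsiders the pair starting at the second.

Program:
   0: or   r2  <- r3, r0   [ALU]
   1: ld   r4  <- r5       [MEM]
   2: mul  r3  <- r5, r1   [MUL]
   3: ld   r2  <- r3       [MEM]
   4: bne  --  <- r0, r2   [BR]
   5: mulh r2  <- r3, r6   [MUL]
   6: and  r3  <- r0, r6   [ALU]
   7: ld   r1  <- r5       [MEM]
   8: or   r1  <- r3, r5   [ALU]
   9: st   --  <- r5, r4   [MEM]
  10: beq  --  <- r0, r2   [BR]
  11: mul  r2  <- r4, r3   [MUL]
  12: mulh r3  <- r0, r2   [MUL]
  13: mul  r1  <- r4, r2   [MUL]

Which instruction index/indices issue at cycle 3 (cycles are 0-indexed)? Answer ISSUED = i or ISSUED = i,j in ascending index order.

ISSUED = 4,5

#0 head=0: or.ALU+ld.MEM i0&i1 2-wide
#1 head=2: mul.MUL i2 no-port MUL/MEM
#2 head=3: ld.MEM i3 RAW r2
#3 head=4: bne.BR+mulh.MUL i4&i5 2-wide
#4 head=6: and.ALU+ld.MEM i6&i7 2-wide
#5 head=8: or.ALU+st.MEM i8&i9 2-wide
#6 head=10: beq.BR+mul.MUL i10&i11 2-wide
#7 head=12: mulh.MUL i12 no-port MUL/MUL
#8 head=13: mul.MUL i13 tail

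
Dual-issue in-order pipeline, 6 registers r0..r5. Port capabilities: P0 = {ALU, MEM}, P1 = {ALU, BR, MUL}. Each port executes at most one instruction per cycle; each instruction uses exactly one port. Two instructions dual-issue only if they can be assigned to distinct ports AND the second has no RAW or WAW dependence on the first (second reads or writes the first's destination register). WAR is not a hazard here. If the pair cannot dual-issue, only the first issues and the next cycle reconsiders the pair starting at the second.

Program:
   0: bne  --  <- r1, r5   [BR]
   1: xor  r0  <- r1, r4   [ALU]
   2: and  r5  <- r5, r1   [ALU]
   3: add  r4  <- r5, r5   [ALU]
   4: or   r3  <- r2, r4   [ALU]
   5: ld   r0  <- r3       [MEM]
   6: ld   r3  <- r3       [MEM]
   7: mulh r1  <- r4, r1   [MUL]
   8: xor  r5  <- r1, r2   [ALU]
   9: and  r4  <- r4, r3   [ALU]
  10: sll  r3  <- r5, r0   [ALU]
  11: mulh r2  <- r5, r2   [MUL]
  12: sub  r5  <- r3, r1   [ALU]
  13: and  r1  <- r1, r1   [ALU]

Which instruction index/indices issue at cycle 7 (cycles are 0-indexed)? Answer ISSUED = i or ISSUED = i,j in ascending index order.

t=0 i0/i1:bne/xor ; 2-wide
t=1 i2:and ; RAW r5
t=2 i3:add ; RAW r4
t=3 i4:or ; RAW r3
t=4 i5:ld ; no-port MEM/MEM
t=5 i6/i7:ld/mulh ; 2-wide
t=6 i8/i9:xor/and ; 2-wide
t=7 i10/i11:sll/mulh ; 2-wide
t=8 i12/i13:sub/and ; 2-wide

ISSUED = 10,11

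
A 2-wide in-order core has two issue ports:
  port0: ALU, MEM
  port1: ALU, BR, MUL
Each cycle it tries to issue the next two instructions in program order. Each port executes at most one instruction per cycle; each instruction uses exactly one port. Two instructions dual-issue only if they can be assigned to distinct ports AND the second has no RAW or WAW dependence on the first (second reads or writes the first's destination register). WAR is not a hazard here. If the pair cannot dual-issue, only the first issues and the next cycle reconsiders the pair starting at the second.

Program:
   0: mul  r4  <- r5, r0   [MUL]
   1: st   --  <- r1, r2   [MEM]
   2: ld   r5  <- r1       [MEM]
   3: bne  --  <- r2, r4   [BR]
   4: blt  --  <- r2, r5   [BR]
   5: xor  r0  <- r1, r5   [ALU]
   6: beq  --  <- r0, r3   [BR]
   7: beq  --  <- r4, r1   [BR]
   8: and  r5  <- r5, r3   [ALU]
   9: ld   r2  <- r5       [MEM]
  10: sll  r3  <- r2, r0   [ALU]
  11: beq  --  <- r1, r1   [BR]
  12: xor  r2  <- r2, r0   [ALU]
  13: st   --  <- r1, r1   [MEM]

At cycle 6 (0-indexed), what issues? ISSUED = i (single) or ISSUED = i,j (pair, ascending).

ISSUED = 10,11

0. mul.MUL;st.MEM @i0+i1  | pair
1. ld.MEM;bne.BR @i2+i3  | pair
2. blt.BR;xor.ALU @i4+i5  | pair
3. beq.BR @i6  | no-port BR/BR
4. beq.BR;and.ALU @i7+i8  | pair
5. ld.MEM @i9  | RAW r2
6. sll.ALU;beq.BR @i10+i11  | pair
7. xor.ALU;st.MEM @i12+i13  | pair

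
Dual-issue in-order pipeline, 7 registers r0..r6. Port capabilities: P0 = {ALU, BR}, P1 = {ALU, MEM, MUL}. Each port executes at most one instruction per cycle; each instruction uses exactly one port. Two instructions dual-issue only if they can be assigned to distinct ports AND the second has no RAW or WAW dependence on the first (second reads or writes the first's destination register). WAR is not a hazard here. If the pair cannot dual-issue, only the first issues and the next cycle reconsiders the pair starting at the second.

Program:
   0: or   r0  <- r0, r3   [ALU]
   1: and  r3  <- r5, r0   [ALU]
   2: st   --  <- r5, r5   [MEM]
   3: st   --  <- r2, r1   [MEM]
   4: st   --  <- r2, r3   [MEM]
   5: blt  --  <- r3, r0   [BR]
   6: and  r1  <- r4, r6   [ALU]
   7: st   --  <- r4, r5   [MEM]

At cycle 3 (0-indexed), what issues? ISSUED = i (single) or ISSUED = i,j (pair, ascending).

c0: i0 or.ALU  RAW r0
c1: i1/i2 and.ALU;st.MEM  pair
c2: i3 st.MEM  no-port MEM/MEM
c3: i4/i5 st.MEM;blt.BR  pair
c4: i6/i7 and.ALU;st.MEM  pair

ISSUED = 4,5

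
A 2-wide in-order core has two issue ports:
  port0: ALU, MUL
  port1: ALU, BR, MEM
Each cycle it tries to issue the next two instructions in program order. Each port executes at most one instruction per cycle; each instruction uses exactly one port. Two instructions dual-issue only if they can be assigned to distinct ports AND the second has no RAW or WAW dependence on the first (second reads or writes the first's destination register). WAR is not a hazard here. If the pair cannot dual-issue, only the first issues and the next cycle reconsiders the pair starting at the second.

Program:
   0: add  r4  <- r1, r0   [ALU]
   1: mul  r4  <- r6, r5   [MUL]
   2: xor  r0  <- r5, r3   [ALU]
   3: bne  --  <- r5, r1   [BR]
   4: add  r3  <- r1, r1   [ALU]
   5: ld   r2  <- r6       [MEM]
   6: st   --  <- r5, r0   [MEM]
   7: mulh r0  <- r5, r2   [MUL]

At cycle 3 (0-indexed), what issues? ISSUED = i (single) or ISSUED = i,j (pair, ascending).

ISSUED = 5

#0 head=0: add i0 WAW r4
#1 head=1: mul xor i1/i2 dual
#2 head=3: bne add i3/i4 dual
#3 head=5: ld i5 no-port MEM/MEM
#4 head=6: st mulh i6/i7 dual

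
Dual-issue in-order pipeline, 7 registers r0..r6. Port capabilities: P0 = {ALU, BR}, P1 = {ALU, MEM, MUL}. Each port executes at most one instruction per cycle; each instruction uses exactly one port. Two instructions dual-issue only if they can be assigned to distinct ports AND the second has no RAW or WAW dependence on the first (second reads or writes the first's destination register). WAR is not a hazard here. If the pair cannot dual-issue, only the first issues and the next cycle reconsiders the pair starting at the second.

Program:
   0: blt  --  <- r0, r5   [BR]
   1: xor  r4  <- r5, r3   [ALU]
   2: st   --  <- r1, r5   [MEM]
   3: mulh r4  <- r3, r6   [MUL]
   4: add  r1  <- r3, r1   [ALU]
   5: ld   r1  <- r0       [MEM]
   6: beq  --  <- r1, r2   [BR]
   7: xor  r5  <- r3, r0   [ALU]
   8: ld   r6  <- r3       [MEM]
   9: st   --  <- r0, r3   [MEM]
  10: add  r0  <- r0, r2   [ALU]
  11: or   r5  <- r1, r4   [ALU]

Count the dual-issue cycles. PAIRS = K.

[0] i0/i1  blt+xor  -- 2-wide
[1] i2  st  -- no-port MEM/MUL
[2] i3/i4  mulh+add  -- 2-wide
[3] i5  ld  -- RAW r1
[4] i6/i7  beq+xor  -- 2-wide
[5] i8  ld  -- no-port MEM/MEM
[6] i9/i10  st+add  -- 2-wide
[7] i11  or  -- tail

PAIRS = 4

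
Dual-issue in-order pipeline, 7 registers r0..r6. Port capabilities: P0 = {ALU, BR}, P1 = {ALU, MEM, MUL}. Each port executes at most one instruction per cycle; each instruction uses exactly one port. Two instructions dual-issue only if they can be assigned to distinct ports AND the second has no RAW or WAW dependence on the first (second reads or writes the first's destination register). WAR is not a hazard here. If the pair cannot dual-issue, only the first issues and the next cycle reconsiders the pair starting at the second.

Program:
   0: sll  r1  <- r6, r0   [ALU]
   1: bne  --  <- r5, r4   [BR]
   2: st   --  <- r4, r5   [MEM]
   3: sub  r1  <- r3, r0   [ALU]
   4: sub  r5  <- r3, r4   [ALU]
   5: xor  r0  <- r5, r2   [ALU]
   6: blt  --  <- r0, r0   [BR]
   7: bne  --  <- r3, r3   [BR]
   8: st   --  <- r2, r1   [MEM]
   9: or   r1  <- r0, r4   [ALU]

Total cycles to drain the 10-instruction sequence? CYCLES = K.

CYCLES = 7

[0] i0+i1  sll;bne  -- 2-wide
[1] i2+i3  st;sub  -- 2-wide
[2] i4  sub  -- RAW r5
[3] i5  xor  -- RAW r0
[4] i6  blt  -- no-port BR/BR
[5] i7+i8  bne;st  -- 2-wide
[6] i9  or  -- tail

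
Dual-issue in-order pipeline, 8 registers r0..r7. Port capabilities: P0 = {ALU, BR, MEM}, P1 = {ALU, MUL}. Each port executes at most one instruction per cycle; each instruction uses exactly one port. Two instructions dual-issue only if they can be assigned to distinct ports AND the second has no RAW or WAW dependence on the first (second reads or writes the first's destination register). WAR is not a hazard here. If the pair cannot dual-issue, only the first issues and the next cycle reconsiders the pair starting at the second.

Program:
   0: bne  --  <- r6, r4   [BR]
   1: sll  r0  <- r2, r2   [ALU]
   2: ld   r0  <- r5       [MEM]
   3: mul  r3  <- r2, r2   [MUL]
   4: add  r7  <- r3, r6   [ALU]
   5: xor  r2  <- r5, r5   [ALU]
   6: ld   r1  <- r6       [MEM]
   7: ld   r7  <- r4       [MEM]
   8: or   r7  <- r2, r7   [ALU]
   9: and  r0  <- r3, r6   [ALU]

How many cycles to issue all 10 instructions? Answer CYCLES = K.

t=0 i0&i1:bne.BR;sll.ALU ; dual
t=1 i2&i3:ld.MEM;mul.MUL ; dual
t=2 i4&i5:add.ALU;xor.ALU ; dual
t=3 i6:ld.MEM ; no-port MEM/MEM
t=4 i7:ld.MEM ; RAW+WAW r7
t=5 i8&i9:or.ALU;and.ALU ; dual

CYCLES = 6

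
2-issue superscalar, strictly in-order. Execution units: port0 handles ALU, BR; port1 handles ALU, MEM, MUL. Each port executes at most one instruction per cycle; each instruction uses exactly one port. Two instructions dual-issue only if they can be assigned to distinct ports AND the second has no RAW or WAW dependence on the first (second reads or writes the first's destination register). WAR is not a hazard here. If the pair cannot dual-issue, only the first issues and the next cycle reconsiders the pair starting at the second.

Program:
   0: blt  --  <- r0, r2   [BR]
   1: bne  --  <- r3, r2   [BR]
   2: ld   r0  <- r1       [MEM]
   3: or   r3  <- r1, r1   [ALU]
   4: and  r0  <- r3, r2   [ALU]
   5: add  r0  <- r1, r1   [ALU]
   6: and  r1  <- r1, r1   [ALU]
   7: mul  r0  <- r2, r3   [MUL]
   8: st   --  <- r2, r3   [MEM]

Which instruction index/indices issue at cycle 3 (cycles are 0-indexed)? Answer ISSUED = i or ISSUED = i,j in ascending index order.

ISSUED = 4

0. blt.BR @i0  | no-port BR/BR
1. bne.BR;ld.MEM @i1,i2  | dual
2. or.ALU @i3  | RAW r3
3. and.ALU @i4  | WAW r0
4. add.ALU;and.ALU @i5,i6  | dual
5. mul.MUL @i7  | no-port MUL/MEM
6. st.MEM @i8  | tail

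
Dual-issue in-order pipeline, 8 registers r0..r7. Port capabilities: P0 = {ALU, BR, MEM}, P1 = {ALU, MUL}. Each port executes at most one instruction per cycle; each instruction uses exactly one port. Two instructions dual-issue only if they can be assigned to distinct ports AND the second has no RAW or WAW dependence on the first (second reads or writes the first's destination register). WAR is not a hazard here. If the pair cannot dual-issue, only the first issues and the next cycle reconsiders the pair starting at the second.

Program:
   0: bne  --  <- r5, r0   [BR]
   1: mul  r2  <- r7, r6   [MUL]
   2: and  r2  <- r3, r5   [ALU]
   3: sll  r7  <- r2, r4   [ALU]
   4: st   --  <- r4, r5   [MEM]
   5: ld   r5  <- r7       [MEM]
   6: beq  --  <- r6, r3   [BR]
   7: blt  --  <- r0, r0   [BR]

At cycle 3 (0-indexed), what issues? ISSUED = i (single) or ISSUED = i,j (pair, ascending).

ISSUED = 5

0. bne;mul @i0+i1  | 2-wide
1. and @i2  | RAW r2
2. sll;st @i3+i4  | 2-wide
3. ld @i5  | no-port MEM/BR
4. beq @i6  | no-port BR/BR
5. blt @i7  | tail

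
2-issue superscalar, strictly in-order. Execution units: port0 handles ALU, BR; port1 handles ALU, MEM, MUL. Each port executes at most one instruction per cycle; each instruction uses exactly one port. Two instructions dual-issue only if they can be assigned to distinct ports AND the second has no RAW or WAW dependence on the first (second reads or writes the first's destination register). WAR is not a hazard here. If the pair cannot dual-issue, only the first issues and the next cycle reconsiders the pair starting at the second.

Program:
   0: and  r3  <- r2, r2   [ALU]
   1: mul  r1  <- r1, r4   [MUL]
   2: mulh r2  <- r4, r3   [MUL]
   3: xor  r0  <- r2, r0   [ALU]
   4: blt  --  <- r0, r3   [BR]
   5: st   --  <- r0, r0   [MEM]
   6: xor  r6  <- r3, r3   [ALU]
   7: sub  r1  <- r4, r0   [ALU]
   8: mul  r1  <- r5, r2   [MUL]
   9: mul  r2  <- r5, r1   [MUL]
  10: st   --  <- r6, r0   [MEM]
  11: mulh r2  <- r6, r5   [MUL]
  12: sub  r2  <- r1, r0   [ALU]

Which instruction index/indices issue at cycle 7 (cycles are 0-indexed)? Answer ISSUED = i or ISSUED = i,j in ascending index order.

ISSUED = 10

t=0 i0&i1:and.ALU mul.MUL ; pair
t=1 i2:mulh.MUL ; RAW r2
t=2 i3:xor.ALU ; RAW r0
t=3 i4&i5:blt.BR st.MEM ; pair
t=4 i6&i7:xor.ALU sub.ALU ; pair
t=5 i8:mul.MUL ; no-port MUL/MUL
t=6 i9:mul.MUL ; no-port MUL/MEM
t=7 i10:st.MEM ; no-port MEM/MUL
t=8 i11:mulh.MUL ; WAW r2
t=9 i12:sub.ALU ; tail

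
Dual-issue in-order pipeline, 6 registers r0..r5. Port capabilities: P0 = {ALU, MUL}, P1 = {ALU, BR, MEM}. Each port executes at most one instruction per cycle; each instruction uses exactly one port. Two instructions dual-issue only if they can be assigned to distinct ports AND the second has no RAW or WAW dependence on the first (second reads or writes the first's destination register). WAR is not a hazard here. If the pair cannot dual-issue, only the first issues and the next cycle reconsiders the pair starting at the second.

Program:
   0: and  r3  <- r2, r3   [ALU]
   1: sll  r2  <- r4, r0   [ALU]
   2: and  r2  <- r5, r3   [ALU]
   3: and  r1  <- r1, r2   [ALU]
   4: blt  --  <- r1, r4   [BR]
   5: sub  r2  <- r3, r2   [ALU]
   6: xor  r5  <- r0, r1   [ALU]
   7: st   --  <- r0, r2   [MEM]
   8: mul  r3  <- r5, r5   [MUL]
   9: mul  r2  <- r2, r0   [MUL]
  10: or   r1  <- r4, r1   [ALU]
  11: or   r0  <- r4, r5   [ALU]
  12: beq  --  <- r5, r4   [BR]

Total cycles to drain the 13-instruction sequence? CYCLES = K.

#0 head=0: and;sll i0/i1 2-wide
#1 head=2: and i2 RAW r2
#2 head=3: and i3 RAW r1
#3 head=4: blt;sub i4/i5 2-wide
#4 head=6: xor;st i6/i7 2-wide
#5 head=8: mul i8 no-port MUL/MUL
#6 head=9: mul;or i9/i10 2-wide
#7 head=11: or;beq i11/i12 2-wide

CYCLES = 8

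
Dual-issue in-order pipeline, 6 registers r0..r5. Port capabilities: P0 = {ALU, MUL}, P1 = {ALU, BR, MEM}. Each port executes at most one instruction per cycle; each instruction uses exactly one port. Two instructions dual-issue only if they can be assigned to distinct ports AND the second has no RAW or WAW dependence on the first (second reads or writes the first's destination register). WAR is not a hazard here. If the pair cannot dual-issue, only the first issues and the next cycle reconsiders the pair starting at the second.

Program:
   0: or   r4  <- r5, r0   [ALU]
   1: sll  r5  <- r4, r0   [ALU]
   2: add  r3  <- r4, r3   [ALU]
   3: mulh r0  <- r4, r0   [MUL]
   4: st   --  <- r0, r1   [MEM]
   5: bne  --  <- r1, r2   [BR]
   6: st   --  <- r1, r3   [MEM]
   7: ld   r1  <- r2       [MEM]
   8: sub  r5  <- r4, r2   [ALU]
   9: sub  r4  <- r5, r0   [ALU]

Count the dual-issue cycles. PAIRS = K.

PAIRS = 2

c0: i0 or.ALU  RAW r4
c1: i1+i2 sll.ALU/add.ALU  dual
c2: i3 mulh.MUL  RAW r0
c3: i4 st.MEM  no-port MEM/BR
c4: i5 bne.BR  no-port BR/MEM
c5: i6 st.MEM  no-port MEM/MEM
c6: i7+i8 ld.MEM/sub.ALU  dual
c7: i9 sub.ALU  tail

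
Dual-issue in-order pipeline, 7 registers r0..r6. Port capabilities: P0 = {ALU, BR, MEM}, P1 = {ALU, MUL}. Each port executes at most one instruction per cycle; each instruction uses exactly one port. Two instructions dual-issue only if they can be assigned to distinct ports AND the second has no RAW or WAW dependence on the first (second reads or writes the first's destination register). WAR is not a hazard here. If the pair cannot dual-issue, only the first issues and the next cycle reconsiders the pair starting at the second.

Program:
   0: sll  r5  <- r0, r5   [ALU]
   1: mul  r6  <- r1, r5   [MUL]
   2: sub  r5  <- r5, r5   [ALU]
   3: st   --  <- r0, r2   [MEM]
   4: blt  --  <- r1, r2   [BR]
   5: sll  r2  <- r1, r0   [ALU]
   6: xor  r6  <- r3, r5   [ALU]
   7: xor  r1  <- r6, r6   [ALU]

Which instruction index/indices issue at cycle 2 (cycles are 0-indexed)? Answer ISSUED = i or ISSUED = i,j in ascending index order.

  cy0 -> i0 (sll.ALU) RAW r5
  cy1 -> i1+i2 (mul.MUL+sub.ALU) pair
  cy2 -> i3 (st.MEM) no-port MEM/BR
  cy3 -> i4+i5 (blt.BR+sll.ALU) pair
  cy4 -> i6 (xor.ALU) RAW r6
  cy5 -> i7 (xor.ALU) tail

ISSUED = 3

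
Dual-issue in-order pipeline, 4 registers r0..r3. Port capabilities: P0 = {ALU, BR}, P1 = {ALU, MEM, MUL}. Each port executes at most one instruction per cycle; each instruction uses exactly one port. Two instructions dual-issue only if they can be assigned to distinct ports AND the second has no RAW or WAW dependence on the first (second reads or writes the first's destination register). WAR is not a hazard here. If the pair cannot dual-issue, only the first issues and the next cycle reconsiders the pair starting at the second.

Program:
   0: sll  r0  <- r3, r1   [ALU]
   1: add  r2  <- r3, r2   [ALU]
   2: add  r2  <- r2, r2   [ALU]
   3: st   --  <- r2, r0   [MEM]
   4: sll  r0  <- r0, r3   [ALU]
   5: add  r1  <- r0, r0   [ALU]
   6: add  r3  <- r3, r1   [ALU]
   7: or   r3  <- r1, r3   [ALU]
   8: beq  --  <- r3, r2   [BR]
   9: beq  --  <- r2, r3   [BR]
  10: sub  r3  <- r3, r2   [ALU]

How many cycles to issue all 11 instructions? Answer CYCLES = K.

CYCLES = 8

c0: i0+i1 sll.ALU add.ALU  dual
c1: i2 add.ALU  RAW r2
c2: i3+i4 st.MEM sll.ALU  dual
c3: i5 add.ALU  RAW r1
c4: i6 add.ALU  RAW+WAW r3
c5: i7 or.ALU  RAW r3
c6: i8 beq.BR  no-port BR/BR
c7: i9+i10 beq.BR sub.ALU  dual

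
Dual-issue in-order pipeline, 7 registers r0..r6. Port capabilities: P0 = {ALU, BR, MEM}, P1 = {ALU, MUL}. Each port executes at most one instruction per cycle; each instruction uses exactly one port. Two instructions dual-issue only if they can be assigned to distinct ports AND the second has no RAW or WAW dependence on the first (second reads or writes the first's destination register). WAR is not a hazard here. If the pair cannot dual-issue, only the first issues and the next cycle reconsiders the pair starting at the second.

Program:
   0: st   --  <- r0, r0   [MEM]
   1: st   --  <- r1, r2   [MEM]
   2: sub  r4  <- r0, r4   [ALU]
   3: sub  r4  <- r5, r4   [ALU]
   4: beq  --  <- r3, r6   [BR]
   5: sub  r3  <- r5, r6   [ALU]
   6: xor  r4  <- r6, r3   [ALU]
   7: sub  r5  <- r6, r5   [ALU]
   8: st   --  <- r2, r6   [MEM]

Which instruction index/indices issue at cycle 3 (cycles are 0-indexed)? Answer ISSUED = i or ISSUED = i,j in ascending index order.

[0] i0  st  -- no-port MEM/MEM
[1] i1+i2  st/sub  -- 2-wide
[2] i3+i4  sub/beq  -- 2-wide
[3] i5  sub  -- RAW r3
[4] i6+i7  xor/sub  -- 2-wide
[5] i8  st  -- tail

ISSUED = 5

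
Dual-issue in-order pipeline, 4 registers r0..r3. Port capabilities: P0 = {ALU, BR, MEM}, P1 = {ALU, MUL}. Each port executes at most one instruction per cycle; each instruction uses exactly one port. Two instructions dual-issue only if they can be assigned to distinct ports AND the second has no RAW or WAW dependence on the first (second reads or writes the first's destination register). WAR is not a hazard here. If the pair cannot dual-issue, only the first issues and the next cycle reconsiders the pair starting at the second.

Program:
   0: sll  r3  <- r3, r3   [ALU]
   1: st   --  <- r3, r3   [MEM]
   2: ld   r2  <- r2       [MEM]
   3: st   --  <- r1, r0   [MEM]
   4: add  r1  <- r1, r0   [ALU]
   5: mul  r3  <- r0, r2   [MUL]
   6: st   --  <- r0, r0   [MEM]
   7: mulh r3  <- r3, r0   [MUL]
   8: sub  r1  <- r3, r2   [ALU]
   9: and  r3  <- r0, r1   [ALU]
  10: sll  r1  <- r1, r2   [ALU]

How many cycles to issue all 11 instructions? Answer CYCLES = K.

0. sll.ALU @i0  | RAW r3
1. st.MEM @i1  | no-port MEM/MEM
2. ld.MEM @i2  | no-port MEM/MEM
3. st.MEM;add.ALU @i3/i4  | dual
4. mul.MUL;st.MEM @i5/i6  | dual
5. mulh.MUL @i7  | RAW r3
6. sub.ALU @i8  | RAW r1
7. and.ALU;sll.ALU @i9/i10  | dual

CYCLES = 8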